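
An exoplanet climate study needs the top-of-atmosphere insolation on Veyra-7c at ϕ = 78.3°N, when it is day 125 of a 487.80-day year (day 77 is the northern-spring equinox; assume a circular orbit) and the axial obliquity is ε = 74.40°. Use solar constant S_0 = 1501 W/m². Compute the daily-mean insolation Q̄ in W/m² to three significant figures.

Solar longitude: L_s = 360° × (125 − 77)/487.80 = 35.424°.
sin δ = sin 74.40° × sin 35.424° = 0.55828, so δ = +33.937°.
cos h₀ = −tan(+78.3°) tan(+33.937°) = -3.2493 ≤ −1 ⇒ polar day, h₀ = π.
Bracket: h₀ sin ϕ sin δ + cos ϕ cos δ sin h₀ = 3.1416×0.97922×0.55828 + 0.20279×0.82966×0.00000 = 1.717447 + 0.000000 = 1.717447.
Q̄ = (S_0/π) × [bracket] = (1501/π) × 1.717447 = 820.6 W/m².

Q̄ ≈ 821 W/m²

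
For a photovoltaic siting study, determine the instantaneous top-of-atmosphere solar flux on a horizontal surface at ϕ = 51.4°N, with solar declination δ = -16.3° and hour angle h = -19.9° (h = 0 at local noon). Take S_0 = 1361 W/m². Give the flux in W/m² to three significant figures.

468 W/m²

cos θ_z = sin ϕ sin δ + cos ϕ cos δ cos h = -0.219347 + 0.563047 = 0.343700.
Flux = S_0 · cos θ_z = 1361 × 0.343700 = 467.8 W/m².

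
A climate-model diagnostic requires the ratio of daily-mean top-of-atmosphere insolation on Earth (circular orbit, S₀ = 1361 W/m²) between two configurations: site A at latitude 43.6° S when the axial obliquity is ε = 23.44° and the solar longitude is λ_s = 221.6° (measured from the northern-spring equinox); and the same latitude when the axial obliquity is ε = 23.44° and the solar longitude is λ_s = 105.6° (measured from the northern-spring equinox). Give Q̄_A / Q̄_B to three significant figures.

— Configuration A (φ=-43.6°):
Solar declination: sin δ = sin ε · sin λ_s = sin 23.44° × sin 221.6° = -0.26410, so δ = -15.314°.
cos H₀ = −tan(-43.6°) tan(-15.314°) = -0.2608, H₀ = 1.8346 rad.
Bracket: H₀ sin φ sin δ + cos φ cos δ sin H₀ = 1.8346×-0.68962×-0.26410 + 0.72417×0.96449×0.96540 = 0.334133 + 0.674288 = 1.008421.
Q̄ = (S₀/π) × [bracket] = (1361/π) × 1.008421 = 436.87 W/m².
— Configuration B (φ=-43.6°):
Solar declination: sin δ = sin ε · sin λ_s = sin 23.44° × sin 105.6° = 0.38313, so δ = +22.528°.
cos H₀ = −tan(-43.6°) tan(+22.528°) = 0.3950, H₀ = 1.1647 rad.
Bracket: H₀ sin φ sin δ + cos φ cos δ sin H₀ = 1.1647×-0.68962×0.38313 + 0.72417×0.92369×0.91868 = -0.307730 + 0.614513 = 0.306783.
Q̄ = (S₀/π) × [bracket] = (1361/π) × 0.306783 = 132.90 W/m².
Ratio Q̄_A / Q̄_B = 436.87 / 132.90 = 3.287.

Q̄_A / Q̄_B ≈ 3.29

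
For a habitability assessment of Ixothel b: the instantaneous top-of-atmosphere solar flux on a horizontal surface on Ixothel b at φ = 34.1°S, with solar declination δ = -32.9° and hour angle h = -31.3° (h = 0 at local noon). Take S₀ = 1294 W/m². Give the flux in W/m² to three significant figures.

1.16e+03 W/m²

cos θ_z = sin φ sin δ + cos φ cos δ cos h = 0.304525 + 0.594068 = 0.898593.
Flux = S₀ · cos θ_z = 1294 × 0.898593 = 1163 W/m².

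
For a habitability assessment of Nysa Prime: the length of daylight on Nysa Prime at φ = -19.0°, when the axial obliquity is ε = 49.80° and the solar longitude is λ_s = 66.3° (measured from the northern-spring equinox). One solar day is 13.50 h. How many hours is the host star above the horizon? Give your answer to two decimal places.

5.27 h

Solar declination: sin δ = sin ε · sin λ_s = sin 49.80° × sin 66.3° = 0.69938, so δ = +44.377°.
cos H₀ = −tan φ · tan δ = −tan(-19.0°) × tan(+44.377°) = 0.3369, so H₀ = 1.2271 rad = 70.31°.
Daylight = 2H₀/(2π) × 13.50 h = (1.2271/π) × 13.50 = 5.27 h.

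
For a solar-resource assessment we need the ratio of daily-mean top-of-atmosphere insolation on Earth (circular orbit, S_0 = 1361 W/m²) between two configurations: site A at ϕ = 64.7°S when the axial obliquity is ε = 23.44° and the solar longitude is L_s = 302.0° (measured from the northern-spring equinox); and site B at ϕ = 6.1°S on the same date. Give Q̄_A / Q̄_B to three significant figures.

Q̄_A / Q̄_B ≈ 1.01

— Configuration A (ϕ=-64.7°):
Solar declination: sin δ = sin ε · sin L_s = sin 23.44° × sin 302.0° = -0.33734, so δ = -19.715°.
cos h₀ = −tan(-64.7°) tan(-19.715°) = -0.7581, h₀ = 2.4312 rad.
Bracket: h₀ sin ϕ sin δ + cos ϕ cos δ sin h₀ = 2.4312×-0.90408×-0.33734 + 0.42736×0.94138×0.65214 = 0.741473 + 0.262361 = 1.003834.
Q̄ = (S_0/π) × [bracket] = (1361/π) × 1.003834 = 434.88 W/m².
— Configuration B (ϕ=-6.1°):
cos h₀ = −tan(-6.1°) tan(-19.715°) = -0.0383, h₀ = 1.6091 rad.
Bracket: h₀ sin ϕ sin δ + cos ϕ cos δ sin h₀ = 1.6091×-0.10626×-0.33734 + 0.99434×0.94138×0.99927 = 0.057679 + 0.935368 = 0.993047.
Q̄ = (S_0/π) × [bracket] = (1361/π) × 0.993047 = 430.21 W/m².
Ratio Q̄_A / Q̄_B = 434.88 / 430.21 = 1.011.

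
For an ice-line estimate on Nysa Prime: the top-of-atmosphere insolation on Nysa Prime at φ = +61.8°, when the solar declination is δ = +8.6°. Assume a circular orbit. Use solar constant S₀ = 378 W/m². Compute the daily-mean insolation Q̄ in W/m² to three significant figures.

Q̄ ≈ 83.4 W/m²

cos H₀ = −tan(+61.8°) tan(+8.600°) = -0.2821, H₀ = 1.8567 rad.
Bracket: H₀ sin φ sin δ + cos φ cos δ sin H₀ = 1.8567×0.88130×0.14954 + 0.47255×0.98876×0.95940 = 0.244694 + 0.448269 = 0.692963.
Q̄ = (S₀/π) × [bracket] = (378/π) × 0.692963 = 83.38 W/m².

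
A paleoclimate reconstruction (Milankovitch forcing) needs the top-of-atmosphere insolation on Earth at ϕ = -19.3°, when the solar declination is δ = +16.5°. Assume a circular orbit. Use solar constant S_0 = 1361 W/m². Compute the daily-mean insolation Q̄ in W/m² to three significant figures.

Q̄ ≈ 330 W/m²

cos h₀ = −tan(-19.3°) tan(+16.500°) = 0.1037, h₀ = 1.4669 rad.
Bracket: h₀ sin ϕ sin δ + cos ϕ cos δ sin h₀ = 1.4669×-0.33051×0.28402 + 0.94380×0.95882×0.99461 = -0.137700 + 0.900057 = 0.762357.
Q̄ = (S_0/π) × [bracket] = (1361/π) × 0.762357 = 330.3 W/m².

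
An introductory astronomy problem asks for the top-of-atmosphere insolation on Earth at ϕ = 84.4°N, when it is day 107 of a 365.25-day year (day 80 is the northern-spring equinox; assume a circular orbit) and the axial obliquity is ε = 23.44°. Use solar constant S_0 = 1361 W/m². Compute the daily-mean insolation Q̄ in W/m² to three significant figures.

Solar longitude: L_s = 360° × (107 − 80)/365.25 = 26.612°.
sin δ = sin 23.44° × sin 26.612° = 0.17819, so δ = +10.264°.
cos h₀ = −tan(+84.4°) tan(+10.264°) = -1.8469 ≤ −1 ⇒ polar day, h₀ = π.
Bracket: h₀ sin ϕ sin δ + cos ϕ cos δ sin h₀ = 3.1416×0.99523×0.17819 + 0.09758×0.98400×0.00000 = 0.557131 + 0.000000 = 0.557131.
Q̄ = (S_0/π) × [bracket] = (1361/π) × 0.557131 = 241.4 W/m².

Q̄ ≈ 241 W/m²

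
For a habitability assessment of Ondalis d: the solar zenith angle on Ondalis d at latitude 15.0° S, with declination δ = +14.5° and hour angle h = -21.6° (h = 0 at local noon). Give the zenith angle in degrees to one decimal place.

θ_z = 36.4°

cos θ_z = sin ϕ sin δ + cos ϕ cos δ cos h = -0.064803 + 0.869489 = 0.804686.
θ_z = arccos(0.804686) = 36.4°.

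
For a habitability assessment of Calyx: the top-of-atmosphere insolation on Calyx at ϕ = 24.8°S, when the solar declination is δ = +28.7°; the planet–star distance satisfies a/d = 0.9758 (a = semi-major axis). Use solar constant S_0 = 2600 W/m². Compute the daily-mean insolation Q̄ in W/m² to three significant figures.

cos h₀ = −tan(-24.8°) tan(+28.700°) = 0.2530, h₀ = 1.3150 rad.
Bracket: h₀ sin ϕ sin δ + cos ϕ cos δ sin h₀ = 1.3150×-0.41945×0.48022 + 0.90778×0.87715×0.96747 = -0.264878 + 0.770357 = 0.505479.
Inverse-square distance factor (a/d)² = 0.9758² = 0.952186.
Q̄ = (S_0/π) × 0.952186 × [bracket] = (2600/π) × 0.952186 × 0.505479 = 398.3 W/m².

Q̄ ≈ 398 W/m²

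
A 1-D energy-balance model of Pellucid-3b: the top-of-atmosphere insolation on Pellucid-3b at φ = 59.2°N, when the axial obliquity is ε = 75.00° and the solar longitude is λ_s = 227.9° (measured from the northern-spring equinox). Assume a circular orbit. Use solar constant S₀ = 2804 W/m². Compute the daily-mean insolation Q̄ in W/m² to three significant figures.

Solar declination: sin δ = sin ε · sin λ_s = sin 75.00° × sin 227.9° = -0.71669, so δ = -45.782°.
cos H₀ = −tan(+59.2°) tan(-45.782°) = 1.7240 ≥ 1 ⇒ polar night, H₀ = 0 and Q̄ = 0.

Q̄ ≈ 0.00 W/m²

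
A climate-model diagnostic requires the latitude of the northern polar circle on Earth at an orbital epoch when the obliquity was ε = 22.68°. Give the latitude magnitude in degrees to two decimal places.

The polar circle is the lowest latitude that experiences at least one full rotation of continuous daylight at the northern-summer solstice; it lies at |ϕ| = 90° − ε = 90° − 22.68° = 67.32°.

67.32°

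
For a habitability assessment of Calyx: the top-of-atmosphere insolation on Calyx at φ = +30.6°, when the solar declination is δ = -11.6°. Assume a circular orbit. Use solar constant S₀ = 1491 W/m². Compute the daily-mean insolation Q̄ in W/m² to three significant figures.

cos H₀ = −tan(+30.6°) tan(-11.600°) = 0.1214, H₀ = 1.4491 rad.
Bracket: H₀ sin φ sin δ + cos φ cos δ sin H₀ = 1.4491×0.50904×-0.20108 + 0.86074×0.97958×0.99260 = -0.148327 + 0.836924 = 0.688597.
Q̄ = (S₀/π) × [bracket] = (1491/π) × 0.688597 = 326.8 W/m².

Q̄ ≈ 327 W/m²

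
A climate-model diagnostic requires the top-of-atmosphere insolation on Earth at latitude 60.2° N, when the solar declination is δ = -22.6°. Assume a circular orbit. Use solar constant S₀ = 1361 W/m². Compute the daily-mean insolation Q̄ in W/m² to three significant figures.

Q̄ ≈ 27.1 W/m²

cos H₀ = −tan(+60.2°) tan(-22.600°) = 0.7268, H₀ = 0.7571 rad.
Bracket: H₀ sin φ sin δ + cos φ cos δ sin H₀ = 0.7571×0.86777×-0.38430 + 0.49697×0.92321×0.68682 = -0.252481 + 0.315118 = 0.062637.
Q̄ = (S₀/π) × [bracket] = (1361/π) × 0.062637 = 27.14 W/m².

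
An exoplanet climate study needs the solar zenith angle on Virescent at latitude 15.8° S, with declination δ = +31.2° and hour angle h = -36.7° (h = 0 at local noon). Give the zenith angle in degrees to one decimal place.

θ_z = 58.7°

cos θ_z = sin ϕ sin δ + cos ϕ cos δ cos h = -0.141049 + 0.659899 = 0.518850.
θ_z = arccos(0.518850) = 58.7°.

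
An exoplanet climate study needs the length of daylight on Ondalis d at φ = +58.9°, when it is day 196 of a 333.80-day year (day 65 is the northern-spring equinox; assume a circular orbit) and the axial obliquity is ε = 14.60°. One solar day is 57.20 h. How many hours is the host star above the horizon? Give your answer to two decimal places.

33.48 h

Solar longitude: λ_s = 360° × (196 − 65)/333.80 = 141.282°.
sin δ = sin 14.60° × sin 141.282° = 0.15767, so δ = +9.071°.
cos H₀ = −tan φ · tan δ = −tan(+58.9°) × tan(+9.071°) = -0.2647, so H₀ = 1.8387 rad = 105.35°.
Daylight = 2H₀/(2π) × 57.20 h = (1.8387/π) × 57.20 = 33.48 h.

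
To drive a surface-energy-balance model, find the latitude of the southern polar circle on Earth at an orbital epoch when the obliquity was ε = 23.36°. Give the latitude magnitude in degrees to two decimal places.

66.64°

The polar circle is the lowest latitude that experiences at least one full rotation of continuous darkness at the northern-summer solstice; it lies at |φ| = 90° − ε = 90° − 23.36° = 66.64°.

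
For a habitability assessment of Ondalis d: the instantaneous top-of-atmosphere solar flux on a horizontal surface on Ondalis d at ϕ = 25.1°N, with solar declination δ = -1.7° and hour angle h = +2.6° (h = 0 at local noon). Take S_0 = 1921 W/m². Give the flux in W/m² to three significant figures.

cos θ_z = sin ϕ sin δ + cos ϕ cos δ cos h = -0.012584 + 0.904238 = 0.891654.
Flux = S_0 · cos θ_z = 1921 × 0.891654 = 1713 W/m².

1.71e+03 W/m²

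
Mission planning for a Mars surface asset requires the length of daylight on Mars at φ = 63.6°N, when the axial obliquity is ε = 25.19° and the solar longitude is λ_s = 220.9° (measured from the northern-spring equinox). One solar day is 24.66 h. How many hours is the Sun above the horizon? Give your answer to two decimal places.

Solar declination: sin δ = sin ε · sin λ_s = sin 25.19° × sin 220.9° = -0.27867, so δ = -16.181°.
cos H₀ = −tan φ · tan δ = −tan(+63.6°) × tan(-16.181°) = 0.5845, so H₀ = 0.9465 rad = 54.23°.
Daylight = 2H₀/(2π) × 24.66 h = (0.9465/π) × 24.66 = 7.43 h.

7.43 h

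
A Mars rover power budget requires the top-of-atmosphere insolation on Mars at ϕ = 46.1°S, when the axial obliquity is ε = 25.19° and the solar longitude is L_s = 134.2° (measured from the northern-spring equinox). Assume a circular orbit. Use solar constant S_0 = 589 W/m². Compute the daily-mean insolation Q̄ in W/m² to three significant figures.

Q̄ ≈ 66.0 W/m²

Solar declination: sin δ = sin ε · sin L_s = sin 25.19° × sin 134.2° = 0.30513, so δ = +17.766°.
cos h₀ = −tan(-46.1°) tan(+17.766°) = 0.3330, h₀ = 1.2314 rad.
Bracket: h₀ sin ϕ sin δ + cos ϕ cos δ sin h₀ = 1.2314×-0.72055×0.30513 + 0.69340×0.95231×0.94294 = -0.270737 + 0.622653 = 0.351916.
Q̄ = (S_0/π) × [bracket] = (589/π) × 0.351916 = 65.98 W/m².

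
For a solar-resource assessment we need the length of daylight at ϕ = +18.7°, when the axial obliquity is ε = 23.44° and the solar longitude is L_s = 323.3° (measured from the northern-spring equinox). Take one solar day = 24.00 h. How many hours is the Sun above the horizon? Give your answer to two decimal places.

11.37 h

Solar declination: sin δ = sin ε · sin L_s = sin 23.44° × sin 323.3° = -0.23773, so δ = -13.753°.
cos h₀ = −tan ϕ · tan δ = −tan(+18.7°) × tan(-13.753°) = 0.0828, so h₀ = 1.4879 rad = 85.25°.
Daylight = 2h₀/(2π) × 24.00 h = (1.4879/π) × 24.00 = 11.37 h.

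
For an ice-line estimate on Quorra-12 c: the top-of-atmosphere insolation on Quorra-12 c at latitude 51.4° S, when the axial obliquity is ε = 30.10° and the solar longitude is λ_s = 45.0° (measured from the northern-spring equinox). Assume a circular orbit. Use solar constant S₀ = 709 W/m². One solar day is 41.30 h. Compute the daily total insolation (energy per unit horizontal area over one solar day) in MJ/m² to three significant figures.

Solar declination: sin δ = sin ε · sin λ_s = sin 30.10° × sin 45.0° = 0.35462, so δ = +20.770°.
cos H₀ = −tan(-51.4°) tan(+20.770°) = 0.4751, H₀ = 1.0757 rad.
Bracket: H₀ sin φ sin δ + cos φ cos δ sin H₀ = 1.0757×-0.78152×0.35462 + 0.62388×0.93501×0.87993 = -0.298122 + 0.513293 = 0.215171.
Q̄ = (S₀/π) × [bracket] = (709/π) × 0.215171 = 48.560 W/m².
Daily total = Q̄ × 41.30 h × 3600 s/h = 48.560 × 41.30 × 3600 / 10⁶ = 7.220 MJ/m².

7.22 MJ/m²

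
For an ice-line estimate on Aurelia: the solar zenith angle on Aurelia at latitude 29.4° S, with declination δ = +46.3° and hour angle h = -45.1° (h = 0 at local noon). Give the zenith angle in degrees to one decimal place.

cos θ_z = sin φ sin δ + cos φ cos δ cos h = -0.354907 + 0.424869 = 0.069962.
θ_z = arccos(0.069962) = 86.0°.

θ_z = 86.0°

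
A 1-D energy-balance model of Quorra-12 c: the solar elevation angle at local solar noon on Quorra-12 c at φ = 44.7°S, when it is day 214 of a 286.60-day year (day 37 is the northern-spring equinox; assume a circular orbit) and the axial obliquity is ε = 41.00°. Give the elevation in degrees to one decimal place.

Solar longitude: λ_s = 360° × (214 − 37)/286.60 = 222.331°.
sin δ = sin 41.00° × sin 222.331° = -0.44180, so δ = -26.219°.
At local noon the hour angle is zero, so the zenith angle equals |φ − δ| = |-44.7° − (-26.219°)| = 18.481°.
Elevation = 90° − 18.481° = 71.5°.

71.5°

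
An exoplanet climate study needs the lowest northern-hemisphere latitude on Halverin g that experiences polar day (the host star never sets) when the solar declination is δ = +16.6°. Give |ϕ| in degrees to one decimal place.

Polar day requires cos h₀ = −tan ϕ tan δ ≤ −1, i.e. tan ϕ tan δ ≥ 1.
The boundary is |tan ϕ| · |tan δ| = 1, so |ϕ| = 90° − |δ| = 90° − 16.6° = 73.4° in the northern hemisphere.

|ϕ| = 73.4°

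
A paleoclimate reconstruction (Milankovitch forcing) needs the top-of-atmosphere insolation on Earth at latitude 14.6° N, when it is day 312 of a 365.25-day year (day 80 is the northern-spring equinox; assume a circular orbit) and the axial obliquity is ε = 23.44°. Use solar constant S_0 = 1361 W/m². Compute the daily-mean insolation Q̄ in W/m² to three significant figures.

Solar longitude: L_s = 360° × (312 − 80)/365.25 = 228.665°.
sin δ = sin 23.44° × sin 228.665° = -0.29869, so δ = -17.379°.
cos h₀ = −tan(+14.6°) tan(-17.379°) = 0.0815, h₀ = 1.4892 rad.
Bracket: h₀ sin ϕ sin δ + cos ϕ cos δ sin h₀ = 1.4892×0.25207×-0.29869 + 0.96771×0.95435×0.99667 = -0.112123 + 0.920459 = 0.808336.
Q̄ = (S_0/π) × [bracket] = (1361/π) × 0.808336 = 350.2 W/m².

Q̄ ≈ 350 W/m²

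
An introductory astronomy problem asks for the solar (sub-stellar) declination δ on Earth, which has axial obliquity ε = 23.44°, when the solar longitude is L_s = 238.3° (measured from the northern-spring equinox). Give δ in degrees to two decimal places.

sin δ = sin ε · sin L_s = sin 23.44° × sin 238.3° = -0.338443.
δ = arcsin(-0.338443) = -19.78°.

δ = -19.78°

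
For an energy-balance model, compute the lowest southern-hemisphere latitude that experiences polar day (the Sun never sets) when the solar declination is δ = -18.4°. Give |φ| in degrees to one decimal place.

Polar day requires cos H₀ = −tan φ tan δ ≤ −1, i.e. tan φ tan δ ≥ 1.
The boundary is |tan φ| · |tan δ| = 1, so |φ| = 90° − |δ| = 90° − 18.4° = 71.6° in the southern hemisphere.

|φ| = 71.6°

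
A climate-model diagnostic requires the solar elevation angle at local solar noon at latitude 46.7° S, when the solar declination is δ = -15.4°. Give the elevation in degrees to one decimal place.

At local noon the hour angle is zero, so the zenith angle equals |φ − δ| = |-46.7° − (-15.400°)| = 31.300°.
Elevation = 90° − 31.300° = 58.7°.

58.7°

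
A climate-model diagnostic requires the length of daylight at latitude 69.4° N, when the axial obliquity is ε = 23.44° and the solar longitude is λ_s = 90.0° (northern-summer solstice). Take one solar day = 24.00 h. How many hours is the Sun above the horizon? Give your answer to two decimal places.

24.00 h

Solar declination: sin δ = sin ε · sin λ_s = sin 23.44° × sin 90.0° = 0.39779, so δ = +23.440°.
Sunrise equation: cos H₀ = −tan φ · tan δ = -1.1535 ≤ −1, so the Sun never sets (polar day) and H₀ = π.
Daylight = 2H₀/(2π) × 24.00 h = (3.1416/π) × 24.00 = 24.00 h.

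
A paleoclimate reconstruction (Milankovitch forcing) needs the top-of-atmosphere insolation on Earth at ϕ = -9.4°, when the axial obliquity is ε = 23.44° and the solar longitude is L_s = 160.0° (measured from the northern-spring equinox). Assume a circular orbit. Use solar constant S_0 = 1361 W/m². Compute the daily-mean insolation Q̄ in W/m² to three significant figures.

Q̄ ≈ 408 W/m²

Solar declination: sin δ = sin ε · sin L_s = sin 23.44° × sin 160.0° = 0.13605, so δ = +7.819°.
cos h₀ = −tan(-9.4°) tan(+7.819°) = 0.0227, h₀ = 1.5481 rad.
Bracket: h₀ sin ϕ sin δ + cos ϕ cos δ sin h₀ = 1.5481×-0.16333×0.13605 + 0.98657×0.99070×0.99974 = -0.034400 + 0.977141 = 0.942741.
Q̄ = (S_0/π) × [bracket] = (1361/π) × 0.942741 = 408.4 W/m².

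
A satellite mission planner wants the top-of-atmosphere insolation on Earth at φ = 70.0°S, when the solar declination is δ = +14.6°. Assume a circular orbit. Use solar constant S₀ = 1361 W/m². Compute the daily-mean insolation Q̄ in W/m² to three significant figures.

Q̄ ≈ 20.8 W/m²

cos H₀ = −tan(-70.0°) tan(+14.600°) = 0.7157, H₀ = 0.7732 rad.
Bracket: H₀ sin φ sin δ + cos φ cos δ sin H₀ = 0.7732×-0.93969×0.25207 + 0.34202×0.96771×0.69844 = -0.183146 + 0.231167 = 0.048021.
Q̄ = (S₀/π) × [bracket] = (1361/π) × 0.048021 = 20.80 W/m².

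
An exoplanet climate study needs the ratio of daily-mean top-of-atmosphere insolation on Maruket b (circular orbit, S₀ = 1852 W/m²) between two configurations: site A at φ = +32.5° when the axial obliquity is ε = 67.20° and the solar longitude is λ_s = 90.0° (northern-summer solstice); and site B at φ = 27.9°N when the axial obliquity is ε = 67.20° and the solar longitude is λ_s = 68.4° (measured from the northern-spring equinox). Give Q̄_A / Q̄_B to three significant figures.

Q̄_A / Q̄_B ≈ 1.22

— Configuration A (φ=+32.5°):
Solar declination: sin δ = sin ε · sin λ_s = sin 67.20° × sin 90.0° = 0.92186, so δ = +67.200°.
cos H₀ = −tan(+32.5°) tan(+67.200°) = -1.5155 ≤ −1 ⇒ polar day, H₀ = π.
Bracket: H₀ sin φ sin δ + cos φ cos δ sin H₀ = 3.1416×0.53730×0.92186 + 0.84339×0.38752×0.00000 = 1.556083 + 0.000000 = 1.556083.
Q̄ = (S₀/π) × [bracket] = (1852/π) × 1.556083 = 917.33 W/m².
— Configuration B (φ=+27.9°):
Solar declination: sin δ = sin ε · sin λ_s = sin 67.20° × sin 68.4° = 0.85713, so δ = +58.995°.
cos H₀ = −tan(+27.9°) tan(+58.995°) = -0.8810, H₀ = 2.6488 rad.
Bracket: H₀ sin φ sin δ + cos φ cos δ sin H₀ = 2.6488×0.46793×0.85713 + 0.88377×0.51511×0.47305 = 1.062372 + 0.215351 = 1.277723.
Q̄ = (S₀/π) × [bracket] = (1852/π) × 1.277723 = 753.23 W/m².
Ratio Q̄_A / Q̄_B = 917.33 / 753.23 = 1.218.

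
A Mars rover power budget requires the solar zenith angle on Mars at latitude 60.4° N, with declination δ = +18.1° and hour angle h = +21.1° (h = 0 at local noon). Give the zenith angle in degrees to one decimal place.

cos θ_z = sin φ sin δ + cos φ cos δ cos h = 0.270132 + 0.438021 = 0.708153.
θ_z = arccos(0.708153) = 44.9°.

θ_z = 44.9°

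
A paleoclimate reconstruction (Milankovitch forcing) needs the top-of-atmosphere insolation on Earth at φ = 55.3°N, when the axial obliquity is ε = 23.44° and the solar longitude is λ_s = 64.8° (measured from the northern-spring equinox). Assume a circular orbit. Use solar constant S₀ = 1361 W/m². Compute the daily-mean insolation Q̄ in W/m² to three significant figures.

Solar declination: sin δ = sin ε · sin λ_s = sin 23.44° × sin 64.8° = 0.35993, so δ = +21.096°.
cos H₀ = −tan(+55.3°) tan(+21.096°) = -0.5571, H₀ = 2.1617 rad.
Bracket: H₀ sin φ sin δ + cos φ cos δ sin H₀ = 2.1617×0.82214×0.35993 + 0.56928×0.93298×0.83042 = 0.639675 + 0.441058 = 1.080733.
Q̄ = (S₀/π) × [bracket] = (1361/π) × 1.080733 = 468.2 W/m².

Q̄ ≈ 468 W/m²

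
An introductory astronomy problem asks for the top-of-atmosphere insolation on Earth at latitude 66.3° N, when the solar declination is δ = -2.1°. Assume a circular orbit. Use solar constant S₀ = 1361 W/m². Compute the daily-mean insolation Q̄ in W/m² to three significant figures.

Q̄ ≈ 152 W/m²

cos H₀ = −tan(+66.3°) tan(-2.100°) = 0.0835, H₀ = 1.4872 rad.
Bracket: H₀ sin φ sin δ + cos φ cos δ sin H₀ = 1.4872×0.91566×-0.03664 + 0.40195×0.99933×0.99651 = -0.049895 + 0.400279 = 0.350384.
Q̄ = (S₀/π) × [bracket] = (1361/π) × 0.350384 = 151.8 W/m².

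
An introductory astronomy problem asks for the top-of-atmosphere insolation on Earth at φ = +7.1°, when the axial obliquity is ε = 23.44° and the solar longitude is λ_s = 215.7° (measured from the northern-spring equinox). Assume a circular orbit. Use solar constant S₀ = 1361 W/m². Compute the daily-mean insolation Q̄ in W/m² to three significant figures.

Solar declination: sin δ = sin ε · sin λ_s = sin 23.44° × sin 215.7° = -0.23213, so δ = -13.422°.
cos H₀ = −tan(+7.1°) tan(-13.422°) = 0.0297, H₀ = 1.5411 rad.
Bracket: H₀ sin φ sin δ + cos φ cos δ sin H₀ = 1.5411×0.12360×-0.23213 + 0.99233×0.97269×0.99956 = -0.044216 + 0.964805 = 0.920589.
Q̄ = (S₀/π) × [bracket] = (1361/π) × 0.920589 = 398.8 W/m².

Q̄ ≈ 399 W/m²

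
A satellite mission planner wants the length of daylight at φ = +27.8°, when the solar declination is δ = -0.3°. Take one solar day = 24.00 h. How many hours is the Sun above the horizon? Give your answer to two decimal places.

cos H₀ = −tan φ · tan δ = −tan(+27.8°) × tan(-0.300°) = 0.0028, so H₀ = 1.5680 rad = 89.84°.
Daylight = 2H₀/(2π) × 24.00 h = (1.5680/π) × 24.00 = 11.98 h.

11.98 h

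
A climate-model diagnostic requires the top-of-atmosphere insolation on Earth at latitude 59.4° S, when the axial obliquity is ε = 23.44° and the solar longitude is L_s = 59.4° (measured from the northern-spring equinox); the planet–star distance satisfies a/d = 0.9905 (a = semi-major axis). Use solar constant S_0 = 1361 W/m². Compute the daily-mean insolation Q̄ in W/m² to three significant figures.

Q̄ ≈ 46.5 W/m²

Solar declination: sin δ = sin ε · sin L_s = sin 23.44° × sin 59.4° = 0.34239, so δ = +20.023°.
cos h₀ = −tan(-59.4°) tan(+20.023°) = 0.6162, h₀ = 0.9069 rad.
Bracket: h₀ sin ϕ sin δ + cos ϕ cos δ sin h₀ = 0.9069×-0.86074×0.34239 + 0.50904×0.93956×0.78759 = -0.267271 + 0.376684 = 0.109413.
Inverse-square distance factor (a/d)² = 0.9905² = 0.981090.
Q̄ = (S_0/π) × 0.981090 × [bracket] = (1361/π) × 0.981090 × 0.109413 = 46.50 W/m².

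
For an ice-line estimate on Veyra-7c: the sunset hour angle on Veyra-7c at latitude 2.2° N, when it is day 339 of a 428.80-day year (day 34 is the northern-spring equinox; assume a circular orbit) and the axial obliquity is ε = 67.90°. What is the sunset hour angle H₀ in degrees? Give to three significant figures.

Solar longitude: λ_s = 360° × (339 − 34)/428.80 = 256.063°.
sin δ = sin 67.90° × sin 256.063° = -0.89925, so δ = -64.060°.
cos H₀ = −tan φ · tan δ = −tan(+2.2°) × tan(-64.060°) = 0.0790, so H₀ = 1.4917 rad = 85.47°.

H₀ = 85.5°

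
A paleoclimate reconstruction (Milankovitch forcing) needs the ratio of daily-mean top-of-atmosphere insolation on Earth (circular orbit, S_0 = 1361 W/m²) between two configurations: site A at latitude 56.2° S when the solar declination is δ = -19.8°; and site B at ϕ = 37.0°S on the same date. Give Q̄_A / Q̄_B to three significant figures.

— Configuration A (ϕ=-56.2°):
cos h₀ = −tan(-56.2°) tan(-19.800°) = -0.5378, h₀ = 2.1386 rad.
Bracket: h₀ sin ϕ sin δ + cos ϕ cos δ sin h₀ = 2.1386×-0.83098×-0.33874 + 0.55630×0.94088×0.84308 = 0.601986 + 0.441278 = 1.043264.
Q̄ = (S_0/π) × [bracket] = (1361/π) × 1.043264 = 451.96 W/m².
— Configuration B (ϕ=-37.0°):
cos h₀ = −tan(-37.0°) tan(-19.800°) = -0.2713, h₀ = 1.8455 rad.
Bracket: h₀ sin ϕ sin δ + cos ϕ cos δ sin h₀ = 1.8455×-0.60182×-0.33874 + 0.79864×0.94088×0.96250 = 0.376225 + 0.723246 = 1.099471.
Q̄ = (S_0/π) × [bracket] = (1361/π) × 1.099471 = 476.31 W/m².
Ratio Q̄_A / Q̄_B = 451.96 / 476.31 = 0.9489.

Q̄_A / Q̄_B ≈ 0.949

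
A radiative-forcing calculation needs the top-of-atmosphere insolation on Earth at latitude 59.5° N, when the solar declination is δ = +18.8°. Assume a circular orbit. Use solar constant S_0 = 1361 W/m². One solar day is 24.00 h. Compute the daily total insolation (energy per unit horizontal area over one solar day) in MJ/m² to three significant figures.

cos h₀ = −tan(+59.5°) tan(+18.800°) = -0.5779, h₀ = 2.1870 rad.
Bracket: h₀ sin ϕ sin δ + cos ϕ cos δ sin h₀ = 2.1870×0.86163×0.32227 + 0.50754×0.94665×0.81609 = 0.607281 + 0.392101 = 0.999382.
Q̄ = (S_0/π) × [bracket] = (1361/π) × 0.999382 = 432.95 W/m².
Daily total = Q̄ × 24.00 h × 3600 s/h = 432.95 × 24.00 × 3600 / 10⁶ = 37.41 MJ/m².

37.4 MJ/m²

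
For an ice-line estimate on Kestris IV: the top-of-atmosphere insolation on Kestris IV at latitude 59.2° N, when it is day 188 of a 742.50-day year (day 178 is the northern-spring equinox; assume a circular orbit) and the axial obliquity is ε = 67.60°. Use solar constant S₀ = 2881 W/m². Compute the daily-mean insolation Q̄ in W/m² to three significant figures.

Q̄ ≈ 569 W/m²

Solar longitude: λ_s = 360° × (188 − 178)/742.50 = 4.848°.
sin δ = sin 67.60° × sin 4.848° = 0.07814, so δ = +4.482°.
cos H₀ = −tan(+59.2°) tan(+4.482°) = -0.1315, H₀ = 1.7027 rad.
Bracket: H₀ sin φ sin δ + cos φ cos δ sin H₀ = 1.7027×0.85896×0.07814 + 0.51204×0.99694×0.99132 = 0.114284 + 0.506042 = 0.620326.
Q̄ = (S₀/π) × [bracket] = (2881/π) × 0.620326 = 568.9 W/m².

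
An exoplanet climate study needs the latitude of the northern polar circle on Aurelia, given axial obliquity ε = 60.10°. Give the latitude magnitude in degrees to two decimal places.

29.90°

The polar circle is the lowest latitude that experiences at least one full rotation of continuous daylight at the northern-summer solstice; it lies at |ϕ| = 90° − ε = 90° − 60.10° = 29.90°.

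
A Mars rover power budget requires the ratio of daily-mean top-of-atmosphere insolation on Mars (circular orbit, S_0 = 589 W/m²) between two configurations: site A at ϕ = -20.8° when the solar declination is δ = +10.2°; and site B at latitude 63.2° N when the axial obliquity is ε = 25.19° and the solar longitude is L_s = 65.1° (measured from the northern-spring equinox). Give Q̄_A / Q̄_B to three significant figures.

— Configuration A (ϕ=-20.8°):
cos h₀ = −tan(-20.8°) tan(+10.200°) = 0.0683, h₀ = 1.5024 rad.
Bracket: h₀ sin ϕ sin δ + cos ϕ cos δ sin h₀ = 1.5024×-0.35511×0.17708 + 0.93483×0.98420×0.99766 = -0.094475 + 0.917907 = 0.823432.
Q̄ = (S_0/π) × [bracket] = (589/π) × 0.823432 = 154.38 W/m².
— Configuration B (ϕ=+63.2°):
Solar declination: sin δ = sin ε · sin L_s = sin 25.19° × sin 65.1° = 0.38606, so δ = +22.709°.
cos h₀ = −tan(+63.2°) tan(+22.709°) = -0.8285, h₀ = 2.5472 rad.
Bracket: h₀ sin ϕ sin δ + cos ϕ cos δ sin h₀ = 2.5472×0.89259×0.38606 + 0.45088×0.92247×0.56000 = 0.877748 + 0.232917 = 1.110665.
Q̄ = (S_0/π) × [bracket] = (589/π) × 1.110665 = 208.23 W/m².
Ratio Q̄_A / Q̄_B = 154.38 / 208.23 = 0.7414.

Q̄_A / Q̄_B ≈ 0.741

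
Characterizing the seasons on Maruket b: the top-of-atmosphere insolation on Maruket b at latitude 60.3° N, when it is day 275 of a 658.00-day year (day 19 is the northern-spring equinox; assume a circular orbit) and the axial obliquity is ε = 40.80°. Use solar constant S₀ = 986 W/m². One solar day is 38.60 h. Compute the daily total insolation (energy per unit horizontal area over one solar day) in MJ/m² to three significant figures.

Solar longitude: λ_s = 360° × (275 − 19)/658.00 = 140.061°.
sin δ = sin 40.80° × sin 140.061° = 0.41948, so δ = +24.802°.
cos H₀ = −tan(+60.3°) tan(+24.802°) = -0.8101, H₀ = 2.5152 rad.
Bracket: H₀ sin φ sin δ + cos φ cos δ sin H₀ = 2.5152×0.86863×0.41948 + 0.49546×0.90776×0.58622 = 0.916471 + 0.263658 = 1.180129.
Q̄ = (S₀/π) × [bracket] = (986/π) × 1.180129 = 370.39 W/m².
Daily total = Q̄ × 38.60 h × 3600 s/h = 370.39 × 38.60 × 3600 / 10⁶ = 51.47 MJ/m².

51.5 MJ/m²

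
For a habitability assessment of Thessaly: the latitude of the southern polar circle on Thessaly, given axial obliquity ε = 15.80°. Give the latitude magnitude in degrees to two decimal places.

74.20°

The polar circle is the lowest latitude that experiences at least one full rotation of continuous darkness at the northern-summer solstice; it lies at |φ| = 90° − ε = 90° − 15.80° = 74.20°.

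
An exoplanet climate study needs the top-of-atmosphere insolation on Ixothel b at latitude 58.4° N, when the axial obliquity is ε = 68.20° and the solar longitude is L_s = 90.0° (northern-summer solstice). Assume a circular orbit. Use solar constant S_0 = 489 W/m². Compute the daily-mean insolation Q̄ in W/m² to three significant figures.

Q̄ ≈ 387 W/m²

Solar declination: sin δ = sin ε · sin L_s = sin 68.20° × sin 90.0° = 0.92849, so δ = +68.200°.
cos h₀ = −tan(+58.4°) tan(+68.200°) = -4.0640 ≤ −1 ⇒ polar day, h₀ = π.
Bracket: h₀ sin ϕ sin δ + cos ϕ cos δ sin h₀ = 3.1416×0.85173×0.92849 + 0.52399×0.37137×0.00000 = 2.484449 + 0.000000 = 2.484449.
Q̄ = (S_0/π) × [bracket] = (489/π) × 2.484449 = 386.7 W/m².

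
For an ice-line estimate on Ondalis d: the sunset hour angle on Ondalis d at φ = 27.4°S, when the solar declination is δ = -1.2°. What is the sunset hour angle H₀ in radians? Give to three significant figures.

H₀ = 1.58 rad

cos H₀ = −tan φ · tan δ = −tan(-27.4°) × tan(-1.200°) = -0.0109, so H₀ = 1.5817 rad = 90.62°.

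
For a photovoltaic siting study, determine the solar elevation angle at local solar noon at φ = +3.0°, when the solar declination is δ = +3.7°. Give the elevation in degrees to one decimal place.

89.3°

At local noon the hour angle is zero, so the zenith angle equals |φ − δ| = |+3.0° − (+3.700°)| = 0.700°.
Elevation = 90° − 0.700° = 89.3°.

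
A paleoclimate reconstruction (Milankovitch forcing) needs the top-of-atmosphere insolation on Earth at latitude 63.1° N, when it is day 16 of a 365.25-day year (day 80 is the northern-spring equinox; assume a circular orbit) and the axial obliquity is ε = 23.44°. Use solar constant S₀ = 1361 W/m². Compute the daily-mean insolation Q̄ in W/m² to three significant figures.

Solar longitude: λ_s = 360° × (16 − 80)/365.25 = -63.080°, i.e. -63.080° + 360° = 296.920°.
sin δ = sin 23.44° × sin 296.920° = -0.35468, so δ = -20.774°.
cos H₀ = −tan(+63.1°) tan(-20.774°) = 0.7477, H₀ = 0.7262 rad.
Bracket: H₀ sin φ sin δ + cos φ cos δ sin H₀ = 0.7262×0.89180×-0.35468 + 0.45243×0.93499×0.66400 = -0.229700 + 0.280884 = 0.051184.
Q̄ = (S₀/π) × [bracket] = (1361/π) × 0.051184 = 22.17 W/m².

Q̄ ≈ 22.2 W/m²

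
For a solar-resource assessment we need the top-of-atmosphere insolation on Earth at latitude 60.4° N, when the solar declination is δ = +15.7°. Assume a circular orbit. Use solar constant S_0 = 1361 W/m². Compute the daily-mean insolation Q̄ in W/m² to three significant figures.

cos h₀ = −tan(+60.4°) tan(+15.700°) = -0.4948, h₀ = 2.0884 rad.
Bracket: h₀ sin ϕ sin δ + cos ϕ cos δ sin h₀ = 2.0884×0.86949×0.27060 + 0.49394×0.96269×0.86901 = 0.491367 + 0.413224 = 0.904591.
Q̄ = (S_0/π) × [bracket] = (1361/π) × 0.904591 = 391.9 W/m².

Q̄ ≈ 392 W/m²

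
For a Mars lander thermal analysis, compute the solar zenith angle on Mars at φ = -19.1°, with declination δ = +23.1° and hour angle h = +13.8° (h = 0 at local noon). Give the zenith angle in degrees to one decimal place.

cos θ_z = sin φ sin δ + cos φ cos δ cos h = -0.128380 + 0.844095 = 0.715715.
θ_z = arccos(0.715715) = 44.3°.

θ_z = 44.3°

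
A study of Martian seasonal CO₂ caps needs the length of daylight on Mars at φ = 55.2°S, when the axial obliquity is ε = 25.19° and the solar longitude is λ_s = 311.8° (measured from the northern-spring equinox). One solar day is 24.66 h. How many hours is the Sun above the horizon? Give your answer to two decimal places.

16.27 h

Solar declination: sin δ = sin ε · sin λ_s = sin 25.19° × sin 311.8° = -0.31729, so δ = -18.499°.
cos H₀ = −tan φ · tan δ = −tan(-55.2°) × tan(-18.499°) = -0.4814, so H₀ = 2.0730 rad = 118.78°.
Daylight = 2H₀/(2π) × 24.66 h = (2.0730/π) × 24.66 = 16.27 h.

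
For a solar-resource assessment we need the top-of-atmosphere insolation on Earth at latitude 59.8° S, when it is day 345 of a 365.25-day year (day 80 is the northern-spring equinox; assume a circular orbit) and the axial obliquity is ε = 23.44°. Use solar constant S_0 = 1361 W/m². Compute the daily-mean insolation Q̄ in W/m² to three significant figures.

Q̄ ≈ 489 W/m²

Solar longitude: L_s = 360° × (345 − 80)/365.25 = 261.191°.
sin δ = sin 23.44° × sin 261.191° = -0.39310, so δ = -23.147°.
cos h₀ = −tan(-59.8°) tan(-23.147°) = -0.7345, h₀ = 2.3958 rad.
Bracket: h₀ sin ϕ sin δ + cos ϕ cos δ sin h₀ = 2.3958×-0.86427×-0.39310 + 0.50302×0.91950×0.67857 = 0.813960 + 0.313857 = 1.127817.
Q̄ = (S_0/π) × [bracket] = (1361/π) × 1.127817 = 488.6 W/m².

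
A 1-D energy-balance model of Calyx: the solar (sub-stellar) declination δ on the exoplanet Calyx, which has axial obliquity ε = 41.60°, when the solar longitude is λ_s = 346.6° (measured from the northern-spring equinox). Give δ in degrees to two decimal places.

sin δ = sin ε · sin λ_s = sin 41.60° × sin 346.6° = -0.153864.
δ = arcsin(-0.153864) = -8.85°.

δ = -8.85°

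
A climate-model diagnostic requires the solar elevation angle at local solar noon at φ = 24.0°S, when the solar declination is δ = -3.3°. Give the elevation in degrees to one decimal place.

69.3°

At local noon the hour angle is zero, so the zenith angle equals |φ − δ| = |-24.0° − (-3.300°)| = 20.700°.
Elevation = 90° − 20.700° = 69.3°.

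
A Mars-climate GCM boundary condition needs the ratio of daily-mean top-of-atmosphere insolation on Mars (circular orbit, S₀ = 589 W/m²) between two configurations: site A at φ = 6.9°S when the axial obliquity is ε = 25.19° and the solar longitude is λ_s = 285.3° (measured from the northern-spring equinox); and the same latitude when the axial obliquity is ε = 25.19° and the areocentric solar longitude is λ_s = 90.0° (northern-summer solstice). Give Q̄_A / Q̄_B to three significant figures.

— Configuration A (φ=-6.9°):
Solar declination: sin δ = sin ε · sin λ_s = sin 25.19° × sin 285.3° = -0.41054, so δ = -24.239°.
cos H₀ = −tan(-6.9°) tan(-24.239°) = -0.0545, H₀ = 1.6253 rad.
Bracket: H₀ sin φ sin δ + cos φ cos δ sin H₀ = 1.6253×-0.12014×-0.41054 + 0.99276×0.91184×0.99851 = 0.080163 + 0.903889 = 0.984052.
Q̄ = (S₀/π) × [bracket] = (589/π) × 0.984052 = 184.49 W/m².
— Configuration B (φ=-6.9°):
sin δ = sin 25.19° × sin 90.0° = 0.42562, so δ = +25.190°.
cos H₀ = −tan(-6.9°) tan(+25.190°) = 0.0569, H₀ = 1.5138 rad.
Bracket: H₀ sin φ sin δ + cos φ cos δ sin H₀ = 1.5138×-0.12014×0.42562 + 0.99276×0.90490×0.99838 = -0.077407 + 0.896893 = 0.819486.
Q̄ = (S₀/π) × [bracket] = (589/π) × 0.819486 = 153.64 W/m².
Ratio Q̄_A / Q̄_B = 184.49 / 153.64 = 1.201.

Q̄_A / Q̄_B ≈ 1.20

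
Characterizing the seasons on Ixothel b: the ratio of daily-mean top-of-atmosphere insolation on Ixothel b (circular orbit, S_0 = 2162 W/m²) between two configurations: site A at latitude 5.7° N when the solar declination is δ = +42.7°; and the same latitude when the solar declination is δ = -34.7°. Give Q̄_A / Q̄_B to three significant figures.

— Configuration A (ϕ=+5.7°):
cos h₀ = −tan(+5.7°) tan(+42.700°) = -0.0921, h₀ = 1.6630 rad.
Bracket: h₀ sin ϕ sin δ + cos ϕ cos δ sin h₀ = 1.6630×0.09932×0.67816 + 0.99506×0.73491×0.99575 = 0.112011 + 0.728172 = 0.840183.
Q̄ = (S_0/π) × [bracket] = (2162/π) × 0.840183 = 578.20 W/m².
— Configuration B (ϕ=+5.7°):
cos h₀ = −tan(+5.7°) tan(-34.700°) = 0.0691, h₀ = 1.5016 rad.
Bracket: h₀ sin ϕ sin δ + cos ϕ cos δ sin h₀ = 1.5016×0.09932×-0.56928 + 0.99506×0.82214×0.99761 = -0.084902 + 0.816123 = 0.731221.
Q̄ = (S_0/π) × [bracket] = (2162/π) × 0.731221 = 503.22 W/m².
Ratio Q̄_A / Q̄_B = 578.20 / 503.22 = 1.149.

Q̄_A / Q̄_B ≈ 1.15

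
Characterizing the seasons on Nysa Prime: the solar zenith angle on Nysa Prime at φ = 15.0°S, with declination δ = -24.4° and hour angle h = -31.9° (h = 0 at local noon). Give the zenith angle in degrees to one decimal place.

cos θ_z = sin φ sin δ + cos φ cos δ cos h = 0.106919 + 0.746800 = 0.853719.
θ_z = arccos(0.853719) = 31.4°.

θ_z = 31.4°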